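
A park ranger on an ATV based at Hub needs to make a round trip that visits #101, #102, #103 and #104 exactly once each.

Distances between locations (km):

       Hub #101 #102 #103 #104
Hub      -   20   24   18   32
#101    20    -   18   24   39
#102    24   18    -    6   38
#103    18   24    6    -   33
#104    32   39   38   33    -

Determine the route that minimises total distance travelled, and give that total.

With 4 stops there are 4!/2 = 12 distinct round trips (a route and its reverse cost the same).
Hub - #101 - #102 - #103 - #104 - Hub: 20+18+6+33+32 = 109
Hub - #101 - #102 - #104 - #103 - Hub: 20+18+38+33+18 = 127
Hub - #101 - #103 - #102 - #104 - Hub: 20+24+6+38+32 = 120
Hub - #101 - #103 - #104 - #102 - Hub: 20+24+33+38+24 = 139
Hub - #101 - #104 - #102 - #103 - Hub: 20+39+38+6+18 = 121
Hub - #101 - #104 - #103 - #102 - Hub: 20+39+33+6+24 = 122
Hub - #102 - #101 - #103 - #104 - Hub: 24+18+24+33+32 = 131
Hub - #102 - #101 - #104 - #103 - Hub: 24+18+39+33+18 = 132
Hub - #102 - #103 - #101 - #104 - Hub: 24+6+24+39+32 = 125
Hub - #102 - #104 - #101 - #103 - Hub: 24+38+39+24+18 = 143
Hub - #103 - #101 - #102 - #104 - Hub: 18+24+18+38+32 = 130
Hub - #103 - #102 - #101 - #104 - Hub: 18+6+18+39+32 = 113
The minimum is 109.
One optimal route: Hub → #101 → #102 → #103 → #104 → Hub (or its reverse).

109 km — the shortest possible round trip.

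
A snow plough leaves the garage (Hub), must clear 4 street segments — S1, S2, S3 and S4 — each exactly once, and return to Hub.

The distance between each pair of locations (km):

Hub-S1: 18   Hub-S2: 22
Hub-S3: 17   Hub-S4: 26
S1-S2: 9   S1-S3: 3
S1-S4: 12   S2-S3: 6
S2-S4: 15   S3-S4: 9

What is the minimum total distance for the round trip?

There are 12 distinct closed tours to check (reversals are equivalent).
Hub-S1-S2-S3-S4-Hub: 18+9+6+9+26 = 68
Hub-S1-S2-S4-S3-Hub: 18+9+15+9+17 = 68
Hub-S1-S3-S2-S4-Hub: 18+3+6+15+26 = 68
Hub-S1-S3-S4-S2-Hub: 18+3+9+15+22 = 67
Hub-S1-S4-S2-S3-Hub: 18+12+15+6+17 = 68
Hub-S1-S4-S3-S2-Hub: 18+12+9+6+22 = 67
Hub-S2-S1-S3-S4-Hub: 22+9+3+9+26 = 69
Hub-S2-S1-S4-S3-Hub: 22+9+12+9+17 = 69
Hub-S2-S3-S1-S4-Hub: 22+6+3+12+26 = 69
Hub-S2-S4-S1-S3-Hub: 22+15+12+3+17 = 69
Hub-S3-S1-S2-S4-Hub: 17+3+9+15+26 = 70
Hub-S3-S2-S1-S4-Hub: 17+6+9+12+26 = 70
The minimum is 67.
One optimal route: Hub → S1 → S3 → S4 → S2 → Hub (or its reverse).

Minimum total distance: 67 km.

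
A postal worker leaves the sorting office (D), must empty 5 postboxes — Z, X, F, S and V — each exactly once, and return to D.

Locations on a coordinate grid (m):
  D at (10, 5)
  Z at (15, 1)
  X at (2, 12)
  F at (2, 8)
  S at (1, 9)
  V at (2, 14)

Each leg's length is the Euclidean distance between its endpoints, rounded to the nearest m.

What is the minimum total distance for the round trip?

D - Z - X - F - S - V - D: 6+17+4+1+5+12 = 45
D - Z - X - F - V - S - D: 6+17+4+6+5+10 = 48
D - Z - X - S - F - V - D: 6+17+3+1+6+12 = 45
D - Z - X - S - V - F - D: 6+17+3+5+6+9 = 46
D - Z - X - V - F - S - D: 6+17+2+6+1+10 = 42
D - Z - X - V - S - F - D: 6+17+2+5+1+9 = 40
D - Z - F - X - S - V - D: 6+15+4+3+5+12 = 45
D - Z - F - X - V - S - D: 6+15+4+2+5+10 = 42
D - Z - F - S - X - V - D: 6+15+1+3+2+12 = 39
D - Z - F - S - V - X - D: 6+15+1+5+2+11 = 40
D - Z - F - V - X - S - D: 6+15+6+2+3+10 = 42
D - Z - F - V - S - X - D: 6+15+6+5+3+11 = 46
D - Z - S - X - F - V - D: 6+16+3+4+6+12 = 47
D - Z - S - X - V - F - D: 6+16+3+2+6+9 = 42
… (46 more)
The minimum is 39.
One optimal route: D → Z → F → S → X → V → D (or its reverse).

39 m — the shortest possible round trip.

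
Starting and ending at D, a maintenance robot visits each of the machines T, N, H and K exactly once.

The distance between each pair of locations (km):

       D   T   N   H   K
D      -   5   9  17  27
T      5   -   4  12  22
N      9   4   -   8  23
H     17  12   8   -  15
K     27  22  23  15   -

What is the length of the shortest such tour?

With 4 stops there are 4!/2 = 12 distinct round trips (a route and its reverse cost the same).
D-T-N-H-K-D: 5+4+8+15+27 = 59
D-T-N-K-H-D: 5+4+23+15+17 = 64
D-T-H-N-K-D: 5+12+8+23+27 = 75
D-T-H-K-N-D: 5+12+15+23+9 = 64
D-T-K-N-H-D: 5+22+23+8+17 = 75
D-T-K-H-N-D: 5+22+15+8+9 = 59
D-N-T-H-K-D: 9+4+12+15+27 = 67
D-N-T-K-H-D: 9+4+22+15+17 = 67
D-N-H-T-K-D: 9+8+12+22+27 = 78
D-N-K-T-H-D: 9+23+22+12+17 = 83
D-H-T-N-K-D: 17+12+4+23+27 = 83
D-H-N-T-K-D: 17+8+4+22+27 = 78
The minimum is 59.
One optimal route: D → T → N → H → K → D (or its reverse).

Shortest round trip = 59 km.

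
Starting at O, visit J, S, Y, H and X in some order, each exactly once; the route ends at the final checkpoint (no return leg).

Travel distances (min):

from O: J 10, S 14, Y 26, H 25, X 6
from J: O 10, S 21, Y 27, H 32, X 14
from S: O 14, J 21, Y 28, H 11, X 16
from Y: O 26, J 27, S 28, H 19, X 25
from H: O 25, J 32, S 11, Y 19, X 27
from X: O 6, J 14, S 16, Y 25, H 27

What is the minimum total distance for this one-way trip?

There are 5! = 120 possible orderings.
O→J→S→Y→H→X: 10+21+28+19+27 = 105
O→J→S→Y→X→H: 10+21+28+25+27 = 111
O→J→S→H→Y→X: 10+21+11+19+25 = 86
O→J→S→H→X→Y: 10+21+11+27+25 = 94
O→J→S→X→Y→H: 10+21+16+25+19 = 91
O→J→S→X→H→Y: 10+21+16+27+19 = 93
O→J→Y→S→H→X: 10+27+28+11+27 = 103
O→J→Y→S→X→H: 10+27+28+16+27 = 108
O→J→Y→H→S→X: 10+27+19+11+16 = 83
O→J→Y→H→X→S: 10+27+19+27+16 = 99
O→J→Y→X→S→H: 10+27+25+16+11 = 89
O→J→Y→X→H→S: 10+27+25+27+11 = 100
O→J→H→S→Y→X: 10+32+11+28+25 = 106
O→J→H→S→X→Y: 10+32+11+16+25 = 94
… (106 more)
O→J→X→S→H→Y: 10+14+16+11+19 = 70  ← best
The minimum is 70.
One shortest path: O → J → X → S → H → Y.

Minimum one-way distance = 70 min.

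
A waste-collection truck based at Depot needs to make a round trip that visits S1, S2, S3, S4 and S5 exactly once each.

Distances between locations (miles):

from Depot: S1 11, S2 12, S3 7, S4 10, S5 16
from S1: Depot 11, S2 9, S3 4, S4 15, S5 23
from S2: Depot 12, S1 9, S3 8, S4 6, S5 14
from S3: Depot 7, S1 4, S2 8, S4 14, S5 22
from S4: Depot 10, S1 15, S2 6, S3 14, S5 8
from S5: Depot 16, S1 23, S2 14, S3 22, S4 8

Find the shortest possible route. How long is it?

There are 60 distinct closed tours to check (reversals are equivalent).
Depot→S1→S2→S3→S4→S5→Depot: 11+9+8+14+8+16 = 66
Depot→S1→S2→S3→S5→S4→Depot: 11+9+8+22+8+10 = 68
Depot→S1→S2→S4→S3→S5→Depot: 11+9+6+14+22+16 = 78
Depot→S1→S2→S4→S5→S3→Depot: 11+9+6+8+22+7 = 63
Depot→S1→S2→S5→S3→S4→Depot: 11+9+14+22+14+10 = 80
Depot→S1→S2→S5→S4→S3→Depot: 11+9+14+8+14+7 = 63
Depot→S1→S3→S2→S4→S5→Depot: 11+4+8+6+8+16 = 53
Depot→S1→S3→S2→S5→S4→Depot: 11+4+8+14+8+10 = 55
Depot→S1→S3→S4→S2→S5→Depot: 11+4+14+6+14+16 = 65
Depot→S1→S3→S4→S5→S2→Depot: 11+4+14+8+14+12 = 63
Depot→S1→S3→S5→S2→S4→Depot: 11+4+22+14+6+10 = 67
Depot→S1→S3→S5→S4→S2→Depot: 11+4+22+8+6+12 = 63
Depot→S1→S4→S2→S3→S5→Depot: 11+15+6+8+22+16 = 78
Depot→S1→S4→S2→S5→S3→Depot: 11+15+6+14+22+7 = 75
… (46 more)
Depot→S3→S1→S2→S4→S5→Depot: 7+4+9+6+8+16 = 50  ← best
The minimum is 50.
One optimal route: Depot → S3 → S1 → S2 → S4 → S5 → Depot (or its reverse).

Shortest round trip = 50 miles.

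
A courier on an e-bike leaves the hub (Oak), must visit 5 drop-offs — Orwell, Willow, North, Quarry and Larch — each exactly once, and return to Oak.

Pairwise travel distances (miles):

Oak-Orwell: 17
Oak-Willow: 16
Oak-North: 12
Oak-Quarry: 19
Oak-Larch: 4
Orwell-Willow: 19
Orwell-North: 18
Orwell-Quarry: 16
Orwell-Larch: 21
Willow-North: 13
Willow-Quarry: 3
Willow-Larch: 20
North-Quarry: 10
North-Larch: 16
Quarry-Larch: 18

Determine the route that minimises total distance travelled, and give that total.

With 5 stops there are 5!/2 = 60 distinct round trips (a route and its reverse cost the same).
Oak → Orwell → Willow → North → Quarry → Larch → Oak: 17+19+13+10+18+4 = 81
Oak → Orwell → Willow → North → Larch → Quarry → Oak: 17+19+13+16+18+19 = 102
Oak → Orwell → Willow → Quarry → North → Larch → Oak: 17+19+3+10+16+4 = 69
Oak → Orwell → Willow → Quarry → Larch → North → Oak: 17+19+3+18+16+12 = 85
Oak → Orwell → Willow → Larch → North → Quarry → Oak: 17+19+20+16+10+19 = 101
Oak → Orwell → Willow → Larch → Quarry → North → Oak: 17+19+20+18+10+12 = 96
Oak → Orwell → North → Willow → Quarry → Larch → Oak: 17+18+13+3+18+4 = 73
Oak → Orwell → North → Willow → Larch → Quarry → Oak: 17+18+13+20+18+19 = 105
Oak → Orwell → North → Quarry → Willow → Larch → Oak: 17+18+10+3+20+4 = 72
Oak → Orwell → North → Quarry → Larch → Willow → Oak: 17+18+10+18+20+16 = 99
Oak → Orwell → North → Larch → Willow → Quarry → Oak: 17+18+16+20+3+19 = 93
Oak → Orwell → North → Larch → Quarry → Willow → Oak: 17+18+16+18+3+16 = 88
Oak → Orwell → Quarry → Willow → North → Larch → Oak: 17+16+3+13+16+4 = 69
Oak → Orwell → Quarry → Willow → Larch → North → Oak: 17+16+3+20+16+12 = 84
… (46 more)
The minimum is 69.
One optimal route: Oak → Orwell → Willow → Quarry → North → Larch → Oak (or its reverse).

69 miles — the shortest possible round trip.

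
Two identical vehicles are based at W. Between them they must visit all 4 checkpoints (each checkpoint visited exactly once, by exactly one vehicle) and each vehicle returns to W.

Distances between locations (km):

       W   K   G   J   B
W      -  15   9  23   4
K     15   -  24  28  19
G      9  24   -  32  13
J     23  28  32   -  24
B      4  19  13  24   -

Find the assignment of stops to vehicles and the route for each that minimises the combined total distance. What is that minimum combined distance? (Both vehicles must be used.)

There are 2^3 − 1 = 7 ways to divide the 4 stops into two non-empty groups. For each, the best each vehicle can do is its own shortest tour through its group:
  {K} + {G, J, B}: 30 + 69 = 99
  {G} + {K, J, B}: 18 + 71 = 89
  {K, G} + {J, B}: 48 + 51 = 99
  {J} + {K, G, B}: 46 + 56 = 102
  {K, J} + {G, B}: 66 + 26 = 92
  {G, J} + {K, B}: 64 + 38 = 102
  … (7 splits in total)
Best: vehicle 1 W → G → W = 18; vehicle 2 W → K → J → B → W = 71; combined 89.

89 km — the smallest possible combined total.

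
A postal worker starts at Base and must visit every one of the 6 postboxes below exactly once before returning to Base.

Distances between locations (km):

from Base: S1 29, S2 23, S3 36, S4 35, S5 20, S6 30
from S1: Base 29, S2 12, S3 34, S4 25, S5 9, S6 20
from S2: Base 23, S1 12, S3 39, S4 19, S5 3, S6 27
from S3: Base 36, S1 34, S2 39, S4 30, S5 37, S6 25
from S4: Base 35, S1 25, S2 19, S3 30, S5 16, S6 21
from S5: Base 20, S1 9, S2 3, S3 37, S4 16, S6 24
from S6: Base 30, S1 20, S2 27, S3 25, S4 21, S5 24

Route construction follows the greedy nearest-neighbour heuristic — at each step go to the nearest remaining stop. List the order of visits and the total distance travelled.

From Base: distances to unvisited — S5=20, S2=23, S1=29, S6=30, S4=35, S3=36. Nearest is S5 (20).
From S5: distances to unvisited — S2=3, S1=9, S4=16, S6=24, S3=37. Nearest is S2 (3).
From S2: distances to unvisited — S1=12, S4=19, S6=27, S3=39. Nearest is S1 (12).
From S1: distances to unvisited — S6=20, S4=25, S3=34. Nearest is S6 (20).
From S6: distances to unvisited — S4=21, S3=25. Nearest is S4 (21).
From S4: distances to unvisited — S3=30. Nearest is S3 (30).
Return S3→Base: 36.
Total = 20 + 3 + 12 + 20 + 21 + 30 + 36 = 142.

Total distance 142 km via the nearest-neighbour route Base → S5 → S2 → S1 → S6 → S4 → S3 → Base.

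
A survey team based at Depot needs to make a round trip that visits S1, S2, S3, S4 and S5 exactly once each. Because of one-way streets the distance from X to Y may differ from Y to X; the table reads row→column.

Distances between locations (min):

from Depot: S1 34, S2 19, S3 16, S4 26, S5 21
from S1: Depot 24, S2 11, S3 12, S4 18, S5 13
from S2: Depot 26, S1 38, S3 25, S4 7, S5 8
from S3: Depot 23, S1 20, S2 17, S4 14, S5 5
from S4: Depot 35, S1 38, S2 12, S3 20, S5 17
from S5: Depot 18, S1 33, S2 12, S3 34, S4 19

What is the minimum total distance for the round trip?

Depot-S1-S2-S3-S4-S5-Depot: 34+11+25+14+17+18 = 119
Depot-S1-S2-S3-S5-S4-Depot: 34+11+25+5+19+35 = 129
Depot-S1-S2-S4-S3-S5-Depot: 34+11+7+20+5+18 = 95
Depot-S1-S2-S4-S5-S3-Depot: 34+11+7+17+34+23 = 126
Depot-S1-S2-S5-S3-S4-Depot: 34+11+8+34+14+35 = 136
Depot-S1-S2-S5-S4-S3-Depot: 34+11+8+19+20+23 = 115
Depot-S1-S3-S2-S4-S5-Depot: 34+12+17+7+17+18 = 105
Depot-S1-S3-S2-S5-S4-Depot: 34+12+17+8+19+35 = 125
Depot-S1-S3-S4-S2-S5-Depot: 34+12+14+12+8+18 = 98
Depot-S1-S3-S4-S5-S2-Depot: 34+12+14+17+12+26 = 115
Depot-S1-S3-S5-S2-S4-Depot: 34+12+5+12+7+35 = 105
Depot-S1-S3-S5-S4-S2-Depot: 34+12+5+19+12+26 = 108
Depot-S1-S4-S2-S3-S5-Depot: 34+18+12+25+5+18 = 112
Depot-S1-S4-S2-S5-S3-Depot: 34+18+12+8+34+23 = 129
… (106 more)
Depot-S3-S1-S2-S4-S5-Depot: 16+20+11+7+17+18 = 89  ← best
The minimum is 89.
One optimal route: Depot → S3 → S1 → S2 → S4 → S5 → Depot.

Minimum total distance: 89 min.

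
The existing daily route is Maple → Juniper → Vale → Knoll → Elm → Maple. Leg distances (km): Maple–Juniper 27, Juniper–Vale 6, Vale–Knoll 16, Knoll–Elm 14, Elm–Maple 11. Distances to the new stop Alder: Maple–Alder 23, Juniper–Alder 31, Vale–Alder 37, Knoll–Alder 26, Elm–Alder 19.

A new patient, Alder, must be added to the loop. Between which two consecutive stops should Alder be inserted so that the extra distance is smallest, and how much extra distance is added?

Insertion cost between consecutive stops i–j is d(i,Alder) + d(Alder,j) − d(i,j):
  between Maple and Juniper: 23 + 31 − 27 = 27
  between Juniper and Vale: 31 + 37 − 6 = 62
  between Vale and Knoll: 37 + 26 − 16 = 47
  between Knoll and Elm: 26 + 19 − 14 = 31
  between Elm and Maple: 19 + 23 − 11 = 31
Cheapest insertion is between Maple and Juniper, adding 27.
New total = 74 + 27 = 101.

+27 km — insert Alder between Maple and Juniper.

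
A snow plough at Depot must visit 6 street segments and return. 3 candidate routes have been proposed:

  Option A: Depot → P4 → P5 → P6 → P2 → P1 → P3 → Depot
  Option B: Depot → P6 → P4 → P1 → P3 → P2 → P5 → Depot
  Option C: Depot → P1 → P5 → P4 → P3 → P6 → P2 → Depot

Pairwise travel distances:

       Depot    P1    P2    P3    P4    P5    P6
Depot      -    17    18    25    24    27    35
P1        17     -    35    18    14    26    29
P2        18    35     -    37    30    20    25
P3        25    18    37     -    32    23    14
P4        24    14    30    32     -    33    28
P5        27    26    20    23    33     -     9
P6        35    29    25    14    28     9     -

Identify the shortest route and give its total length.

Shortest is Option C, total 165.

Option A: 24 + 33 + 9 + 25 + 35 + 18 + 25 = 169
Option B: 35 + 28 + 14 + 18 + 37 + 20 + 27 = 179
Option C: 17 + 26 + 33 + 32 + 14 + 25 + 18 = 165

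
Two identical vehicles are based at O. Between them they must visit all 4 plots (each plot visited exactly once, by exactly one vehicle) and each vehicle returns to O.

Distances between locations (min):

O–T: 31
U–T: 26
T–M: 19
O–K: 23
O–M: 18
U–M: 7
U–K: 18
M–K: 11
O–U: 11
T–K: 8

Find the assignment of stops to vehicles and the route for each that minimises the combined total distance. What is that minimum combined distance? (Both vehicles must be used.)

Minimum combined distance: 90 min.

There are 2^3 − 1 = 7 ways to divide the 4 stops into two non-empty groups. For each, the best each vehicle can do is its own shortest tour through its group:
  {U} + {T, M, K}: 22 + 68 = 90
  {T} + {U, M, K}: 62 + 52 = 114
  {U, T} + {M, K}: 68 + 52 = 120
  {M} + {U, T, K}: 36 + 68 = 104
  {U, M} + {T, K}: 36 + 62 = 98
  {T, M} + {U, K}: 68 + 52 = 120
  … (7 splits in total)
Best: vehicle 1 O → U → O = 22; vehicle 2 O → T → K → M → O = 68; combined 90.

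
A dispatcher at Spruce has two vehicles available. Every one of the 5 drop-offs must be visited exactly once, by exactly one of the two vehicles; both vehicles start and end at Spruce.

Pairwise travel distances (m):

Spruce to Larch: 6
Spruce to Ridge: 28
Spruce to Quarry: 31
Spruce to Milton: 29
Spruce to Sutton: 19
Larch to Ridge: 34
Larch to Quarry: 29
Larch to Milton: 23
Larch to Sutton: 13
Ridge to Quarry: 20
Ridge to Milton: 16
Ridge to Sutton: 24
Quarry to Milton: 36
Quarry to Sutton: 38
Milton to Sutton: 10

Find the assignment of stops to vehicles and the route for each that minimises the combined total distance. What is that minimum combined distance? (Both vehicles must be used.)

Minimum combined distance: 108 m.

There are 2^4 − 1 = 15 ways to divide the 5 stops into two non-empty groups. For each, the best each vehicle can do is its own shortest tour through its group:
  {Larch} + {Ridge, Quarry, Milton, Sutton}: 12 + 96 = 108
  {Ridge} + {Larch, Quarry, Milton, Sutton}: 56 + 96 = 152
  {Larch, Ridge} + {Quarry, Milton, Sutton}: 68 + 96 = 164
  {Quarry} + {Larch, Ridge, Milton, Sutton}: 62 + 73 = 135
  {Larch, Quarry} + {Ridge, Milton, Sutton}: 66 + 73 = 139
  {Ridge, Quarry} + {Larch, Milton, Sutton}: 79 + 58 = 137
  … (15 splits in total)
Best: vehicle 1 Spruce → Larch → Spruce = 12; vehicle 2 Spruce → Quarry → Ridge → Milton → Sutton → Spruce = 96; combined 108.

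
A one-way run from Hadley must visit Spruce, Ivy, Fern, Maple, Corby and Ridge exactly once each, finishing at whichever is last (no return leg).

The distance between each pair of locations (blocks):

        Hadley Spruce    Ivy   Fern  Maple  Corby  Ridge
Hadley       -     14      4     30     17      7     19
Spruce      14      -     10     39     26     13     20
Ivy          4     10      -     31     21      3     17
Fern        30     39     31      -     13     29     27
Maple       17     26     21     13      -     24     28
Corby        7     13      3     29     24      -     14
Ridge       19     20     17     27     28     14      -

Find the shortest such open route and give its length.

Shortest open route: 80 blocks.

There are 6! = 720 possible orderings.
Hadley - Spruce - Ivy - Fern - Maple - Corby - Ridge: 14+10+31+13+24+14 = 106
Hadley - Spruce - Ivy - Fern - Maple - Ridge - Corby: 14+10+31+13+28+14 = 110
Hadley - Spruce - Ivy - Fern - Corby - Maple - Ridge: 14+10+31+29+24+28 = 136
Hadley - Spruce - Ivy - Fern - Corby - Ridge - Maple: 14+10+31+29+14+28 = 126
Hadley - Spruce - Ivy - Fern - Ridge - Maple - Corby: 14+10+31+27+28+24 = 134
Hadley - Spruce - Ivy - Fern - Ridge - Corby - Maple: 14+10+31+27+14+24 = 120
Hadley - Spruce - Ivy - Maple - Fern - Corby - Ridge: 14+10+21+13+29+14 = 101
Hadley - Spruce - Ivy - Maple - Fern - Ridge - Corby: 14+10+21+13+27+14 = 99
… (712 more)
Hadley - Ivy - Corby - Spruce - Ridge - Fern - Maple: 4+3+13+20+27+13 = 80  ← best
The minimum is 80.
One shortest path: Hadley → Ivy → Corby → Spruce → Ridge → Fern → Maple.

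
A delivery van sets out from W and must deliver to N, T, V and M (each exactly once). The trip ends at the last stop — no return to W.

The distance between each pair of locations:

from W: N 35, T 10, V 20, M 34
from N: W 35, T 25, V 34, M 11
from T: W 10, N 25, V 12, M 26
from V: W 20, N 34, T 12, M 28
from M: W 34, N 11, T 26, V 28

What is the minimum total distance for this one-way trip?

Shortest open route: 61.

There are 4! = 24 possible orderings.
W → N → T → V → M: 35+25+12+28 = 100
W → N → T → M → V: 35+25+26+28 = 114
W → N → V → T → M: 35+34+12+26 = 107
W → N → V → M → T: 35+34+28+26 = 123
W → N → M → T → V: 35+11+26+12 = 84
W → N → M → V → T: 35+11+28+12 = 86
W → T → N → V → M: 10+25+34+28 = 97
W → T → N → M → V: 10+25+11+28 = 74
W → T → V → N → M: 10+12+34+11 = 67
W → T → V → M → N: 10+12+28+11 = 61
W → T → M → N → V: 10+26+11+34 = 81
W → T → M → V → N: 10+26+28+34 = 98
W → V → N → T → M: 20+34+25+26 = 105
W → V → N → M → T: 20+34+11+26 = 91
… (10 more)
The minimum is 61.
One shortest path: W → T → V → M → N.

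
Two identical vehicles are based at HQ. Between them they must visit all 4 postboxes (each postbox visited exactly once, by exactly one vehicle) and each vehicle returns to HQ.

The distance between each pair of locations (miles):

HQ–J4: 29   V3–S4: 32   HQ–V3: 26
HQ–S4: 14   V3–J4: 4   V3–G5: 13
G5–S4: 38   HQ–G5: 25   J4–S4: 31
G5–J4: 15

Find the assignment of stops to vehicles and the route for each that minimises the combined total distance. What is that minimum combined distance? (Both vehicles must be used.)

Try each way of splitting the stops between the two vehicles (each non-empty) and, for each split, find the best tour for each vehicle:
  {V3} + {G5, J4, S4}: 52 + 85 = 137
  {G5} + {V3, J4, S4}: 50 + 75 = 125
  {V3, G5} + {J4, S4}: 64 + 74 = 138
  {J4} + {V3, G5, S4}: 58 + 84 = 142
  {V3, J4} + {G5, S4}: 59 + 77 = 136
  {G5, J4} + {V3, S4}: 69 + 72 = 141
  … (7 splits in total)
  {V3, G5, J4} + {S4}: 70 + 28 = 98  ← best
Best: vehicle 1 HQ → V3 → J4 → G5 → HQ = 70; vehicle 2 HQ → S4 → HQ = 28; combined 98.

98 miles — the smallest possible combined total.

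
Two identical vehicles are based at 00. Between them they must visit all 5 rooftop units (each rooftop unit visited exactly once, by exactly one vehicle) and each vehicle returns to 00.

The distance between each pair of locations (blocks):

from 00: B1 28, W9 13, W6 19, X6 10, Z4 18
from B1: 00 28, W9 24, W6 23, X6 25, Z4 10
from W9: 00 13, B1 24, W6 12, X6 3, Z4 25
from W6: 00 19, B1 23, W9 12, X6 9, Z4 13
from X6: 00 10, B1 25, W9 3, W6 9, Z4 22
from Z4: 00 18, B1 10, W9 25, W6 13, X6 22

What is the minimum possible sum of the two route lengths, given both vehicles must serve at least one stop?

Try each way of splitting the stops between the two vehicles (each non-empty) and, for each split, find the best tour for each vehicle:
  {B1} + {W9, W6, X6, Z4}: 56 + 56 = 112
  {W9} + {B1, W6, X6, Z4}: 26 + 70 = 96
  {B1, W9} + {W6, X6, Z4}: 65 + 50 = 115
  {W6} + {B1, W9, X6, Z4}: 38 + 65 = 103
  {B1, W6} + {W9, X6, Z4}: 70 + 56 = 126
  {W9, W6} + {B1, X6, Z4}: 44 + 63 = 107
  … (15 splits in total)
Best: vehicle 1 00 → W9 → 00 = 26; vehicle 2 00 → B1 → Z4 → W6 → X6 → 00 = 70; combined 96.

96 blocks — the smallest possible combined total.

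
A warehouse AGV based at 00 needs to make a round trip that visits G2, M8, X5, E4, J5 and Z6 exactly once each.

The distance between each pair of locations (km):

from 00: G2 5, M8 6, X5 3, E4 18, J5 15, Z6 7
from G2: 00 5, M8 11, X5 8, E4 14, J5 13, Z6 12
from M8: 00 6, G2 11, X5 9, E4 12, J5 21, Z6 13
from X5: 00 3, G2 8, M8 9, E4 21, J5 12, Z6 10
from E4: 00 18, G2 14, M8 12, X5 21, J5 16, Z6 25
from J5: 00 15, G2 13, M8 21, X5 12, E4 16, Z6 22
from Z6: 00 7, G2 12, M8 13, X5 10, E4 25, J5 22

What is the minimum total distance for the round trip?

With 6 stops there are 6!/2 = 360 distinct round trips (a route and its reverse cost the same).
00 → G2 → M8 → X5 → E4 → J5 → Z6 → 00: 5+11+9+21+16+22+7 = 91
00 → G2 → M8 → X5 → E4 → Z6 → J5 → 00: 5+11+9+21+25+22+15 = 108
00 → G2 → M8 → X5 → J5 → E4 → Z6 → 00: 5+11+9+12+16+25+7 = 85
00 → G2 → M8 → X5 → J5 → Z6 → E4 → 00: 5+11+9+12+22+25+18 = 102
00 → G2 → M8 → X5 → Z6 → E4 → J5 → 00: 5+11+9+10+25+16+15 = 91
00 → G2 → M8 → X5 → Z6 → J5 → E4 → 00: 5+11+9+10+22+16+18 = 91
00 → G2 → M8 → E4 → X5 → J5 → Z6 → 00: 5+11+12+21+12+22+7 = 90
00 → G2 → M8 → E4 → X5 → Z6 → J5 → 00: 5+11+12+21+10+22+15 = 96
… (352 more)
00 → G2 → J5 → E4 → M8 → X5 → Z6 → 00: 5+13+16+12+9+10+7 = 72  ← best
The minimum is 72.
One optimal route: 00 → G2 → J5 → E4 → M8 → X5 → Z6 → 00 (or its reverse).

Minimum total distance: 72 km.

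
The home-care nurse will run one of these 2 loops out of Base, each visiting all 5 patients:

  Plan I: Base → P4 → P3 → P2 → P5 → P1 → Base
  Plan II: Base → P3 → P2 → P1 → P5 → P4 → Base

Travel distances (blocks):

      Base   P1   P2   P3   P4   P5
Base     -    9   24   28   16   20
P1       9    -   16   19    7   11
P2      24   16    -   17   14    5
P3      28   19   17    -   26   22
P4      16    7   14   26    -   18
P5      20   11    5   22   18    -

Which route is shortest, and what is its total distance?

Plan I: 16 + 26 + 17 + 5 + 11 + 9 = 84
Plan II: 28 + 17 + 16 + 11 + 18 + 16 = 106

Shortest is Plan I, total 84 blocks.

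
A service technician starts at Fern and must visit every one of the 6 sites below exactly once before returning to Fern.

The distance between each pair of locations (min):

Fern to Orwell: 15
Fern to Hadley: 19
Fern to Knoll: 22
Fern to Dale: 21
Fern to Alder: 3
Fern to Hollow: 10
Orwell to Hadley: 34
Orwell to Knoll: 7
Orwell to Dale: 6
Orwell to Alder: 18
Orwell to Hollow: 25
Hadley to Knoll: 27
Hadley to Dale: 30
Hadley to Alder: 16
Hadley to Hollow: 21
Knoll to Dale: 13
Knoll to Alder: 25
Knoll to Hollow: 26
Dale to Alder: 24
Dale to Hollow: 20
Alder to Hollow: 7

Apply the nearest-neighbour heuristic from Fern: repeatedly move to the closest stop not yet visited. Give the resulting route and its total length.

Total distance 89 min via the nearest-neighbour route Fern → Alder → Hollow → Dale → Orwell → Knoll → Hadley → Fern.

At Fern the remaining stops are Alder 3, Hollow 10, Orwell 15, Hadley 19, Dale 21, Knoll 22; go to Alder.
At Alder the remaining stops are Hollow 7, Hadley 16, Orwell 18, Dale 24, Knoll 25; go to Hollow.
At Hollow the remaining stops are Dale 20, Hadley 21, Orwell 25, Knoll 26; go to Dale.
At Dale the remaining stops are Orwell 6, Knoll 13, Hadley 30; go to Orwell.
At Orwell the remaining stops are Knoll 7, Hadley 34; go to Knoll.
At Knoll the remaining stops are Hadley 27; go to Hadley.
Return Hadley→Fern: 19.
Total = 3 + 7 + 20 + 6 + 7 + 27 + 19 = 89.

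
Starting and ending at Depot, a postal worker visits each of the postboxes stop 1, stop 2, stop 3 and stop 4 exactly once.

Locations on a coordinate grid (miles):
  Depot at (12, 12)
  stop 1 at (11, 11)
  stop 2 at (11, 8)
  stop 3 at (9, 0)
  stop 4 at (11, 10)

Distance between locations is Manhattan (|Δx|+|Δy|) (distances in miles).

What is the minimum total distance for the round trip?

30 miles — the shortest possible round trip.

With 4 stops there are 4!/2 = 12 distinct round trips (a route and its reverse cost the same).
Depot - stop 1 - stop 2 - stop 3 - stop 4 - Depot: 2+3+10+12+3 = 30
Depot - stop 1 - stop 2 - stop 4 - stop 3 - Depot: 2+3+2+12+15 = 34
Depot - stop 1 - stop 3 - stop 2 - stop 4 - Depot: 2+13+10+2+3 = 30
Depot - stop 1 - stop 3 - stop 4 - stop 2 - Depot: 2+13+12+2+5 = 34
Depot - stop 1 - stop 4 - stop 2 - stop 3 - Depot: 2+1+2+10+15 = 30
Depot - stop 1 - stop 4 - stop 3 - stop 2 - Depot: 2+1+12+10+5 = 30
Depot - stop 2 - stop 1 - stop 3 - stop 4 - Depot: 5+3+13+12+3 = 36
Depot - stop 2 - stop 1 - stop 4 - stop 3 - Depot: 5+3+1+12+15 = 36
Depot - stop 2 - stop 3 - stop 1 - stop 4 - Depot: 5+10+13+1+3 = 32
Depot - stop 2 - stop 4 - stop 1 - stop 3 - Depot: 5+2+1+13+15 = 36
Depot - stop 3 - stop 1 - stop 2 - stop 4 - Depot: 15+13+3+2+3 = 36
Depot - stop 3 - stop 2 - stop 1 - stop 4 - Depot: 15+10+3+1+3 = 32
The minimum is 30.
One optimal route: Depot → stop 1 → stop 2 → stop 3 → stop 4 → Depot (or its reverse).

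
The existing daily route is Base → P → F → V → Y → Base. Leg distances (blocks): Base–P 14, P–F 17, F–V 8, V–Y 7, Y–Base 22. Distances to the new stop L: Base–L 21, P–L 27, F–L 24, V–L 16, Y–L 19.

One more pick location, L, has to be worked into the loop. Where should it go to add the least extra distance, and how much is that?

Insertion cost between consecutive stops i–j is d(i,L) + d(L,j) − d(i,j):
  between Base and P: 21 + 27 − 14 = 34
  between P and F: 27 + 24 − 17 = 34
  between F and V: 24 + 16 − 8 = 32
  between V and Y: 16 + 19 − 7 = 28
  between Y and Base: 19 + 21 − 22 = 18
Cheapest insertion is between Y and Base, adding 18.
New total = 68 + 18 = 86.

+18 blocks — insert L between Y and Base.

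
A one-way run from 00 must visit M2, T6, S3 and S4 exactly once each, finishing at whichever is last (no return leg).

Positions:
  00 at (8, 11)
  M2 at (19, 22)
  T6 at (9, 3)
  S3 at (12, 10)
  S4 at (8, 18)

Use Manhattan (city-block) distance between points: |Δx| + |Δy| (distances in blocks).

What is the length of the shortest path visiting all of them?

Shortest open route: 46 blocks.

There are 4! = 24 possible orderings.
00 - M2 - T6 - S3 - S4: 22+29+10+12 = 73
00 - M2 - T6 - S4 - S3: 22+29+16+12 = 79
00 - M2 - S3 - T6 - S4: 22+19+10+16 = 67
00 - M2 - S3 - S4 - T6: 22+19+12+16 = 69
00 - M2 - S4 - T6 - S3: 22+15+16+10 = 63
00 - M2 - S4 - S3 - T6: 22+15+12+10 = 59
00 - T6 - M2 - S3 - S4: 9+29+19+12 = 69
00 - T6 - M2 - S4 - S3: 9+29+15+12 = 65
00 - T6 - S3 - M2 - S4: 9+10+19+15 = 53
00 - T6 - S3 - S4 - M2: 9+10+12+15 = 46
00 - T6 - S4 - M2 - S3: 9+16+15+19 = 59
00 - T6 - S4 - S3 - M2: 9+16+12+19 = 56
00 - S3 - M2 - T6 - S4: 5+19+29+16 = 69
00 - S3 - M2 - S4 - T6: 5+19+15+16 = 55
… (10 more)
The minimum is 46.
One shortest path: 00 → T6 → S3 → S4 → M2.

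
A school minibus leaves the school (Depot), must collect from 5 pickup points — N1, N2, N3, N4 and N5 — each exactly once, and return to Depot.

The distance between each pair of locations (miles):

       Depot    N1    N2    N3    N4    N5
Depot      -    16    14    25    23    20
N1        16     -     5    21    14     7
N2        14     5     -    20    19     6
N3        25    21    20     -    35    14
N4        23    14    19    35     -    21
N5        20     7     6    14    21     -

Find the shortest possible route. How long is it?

Depot → N1 → N2 → N3 → N4 → N5 → Depot: 16+5+20+35+21+20 = 117
Depot → N1 → N2 → N3 → N5 → N4 → Depot: 16+5+20+14+21+23 = 99
Depot → N1 → N2 → N4 → N3 → N5 → Depot: 16+5+19+35+14+20 = 109
Depot → N1 → N2 → N4 → N5 → N3 → Depot: 16+5+19+21+14+25 = 100
Depot → N1 → N2 → N5 → N3 → N4 → Depot: 16+5+6+14+35+23 = 99
Depot → N1 → N2 → N5 → N4 → N3 → Depot: 16+5+6+21+35+25 = 108
Depot → N1 → N3 → N2 → N4 → N5 → Depot: 16+21+20+19+21+20 = 117
Depot → N1 → N3 → N2 → N5 → N4 → Depot: 16+21+20+6+21+23 = 107
Depot → N1 → N3 → N4 → N2 → N5 → Depot: 16+21+35+19+6+20 = 117
Depot → N1 → N3 → N4 → N5 → N2 → Depot: 16+21+35+21+6+14 = 113
Depot → N1 → N3 → N5 → N2 → N4 → Depot: 16+21+14+6+19+23 = 99
Depot → N1 → N3 → N5 → N4 → N2 → Depot: 16+21+14+21+19+14 = 105
Depot → N1 → N4 → N2 → N3 → N5 → Depot: 16+14+19+20+14+20 = 103
Depot → N1 → N4 → N2 → N5 → N3 → Depot: 16+14+19+6+14+25 = 94
… (46 more)
Depot → N3 → N5 → N2 → N1 → N4 → Depot: 25+14+6+5+14+23 = 87  ← best
The minimum is 87.
One optimal route: Depot → N3 → N5 → N2 → N1 → N4 → Depot (or its reverse).

Minimum total distance: 87 miles.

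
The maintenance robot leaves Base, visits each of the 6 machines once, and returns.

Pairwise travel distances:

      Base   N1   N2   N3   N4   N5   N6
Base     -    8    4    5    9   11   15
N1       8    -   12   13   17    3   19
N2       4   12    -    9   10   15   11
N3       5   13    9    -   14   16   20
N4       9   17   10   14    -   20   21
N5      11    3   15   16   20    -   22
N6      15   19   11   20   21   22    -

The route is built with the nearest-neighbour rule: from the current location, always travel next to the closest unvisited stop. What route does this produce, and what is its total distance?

Nearest-neighbour total = 85; route Base → N2 → N3 → N1 → N5 → N4 → N6 → Base.

At Base the remaining stops are N2 4, N3 5, N1 8, N4 9, N5 11, N6 15; go to N2.
At N2 the remaining stops are N3 9, N4 10, N6 11, N1 12, N5 15; go to N3.
At N3 the remaining stops are N1 13, N4 14, N5 16, N6 20; go to N1.
At N1 the remaining stops are N5 3, N4 17, N6 19; go to N5.
At N5 the remaining stops are N4 20, N6 22; go to N4.
At N4 the remaining stops are N6 21; go to N6.
Return N6→Base: 15.
Total = 4 + 9 + 13 + 3 + 20 + 21 + 15 = 85.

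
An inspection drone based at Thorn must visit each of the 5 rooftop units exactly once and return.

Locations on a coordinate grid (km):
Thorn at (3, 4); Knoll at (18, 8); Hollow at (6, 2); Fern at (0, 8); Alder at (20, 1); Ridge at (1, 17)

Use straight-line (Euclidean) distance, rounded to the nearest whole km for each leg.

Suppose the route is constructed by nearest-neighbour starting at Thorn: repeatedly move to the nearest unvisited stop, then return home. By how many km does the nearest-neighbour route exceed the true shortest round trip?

From Thorn: Hollow=4, Fern=5, Ridge=13, Knoll=16, Alder=17 → choose Hollow (4).
From Hollow: Fern=8, Knoll=13, Alder=14, Ridge=16 → choose Fern (8).
From Fern: Ridge=9, Knoll=18, Alder=21 → choose Ridge (9).
From Ridge: Knoll=19, Alder=25 → choose Knoll (19).
From Knoll: Alder=7 → choose Alder (7).
NN route Thorn → Hollow → Fern → Ridge → Knoll → Alder → Thorn costs 64.
Optimal: Thorn → Hollow → Alder → Knoll → Ridge → Fern → Thorn costs 58 (by enumerating all 60 distinct tours).
Excess = 64 − 58 = 6.

Excess over optimum: 6 km.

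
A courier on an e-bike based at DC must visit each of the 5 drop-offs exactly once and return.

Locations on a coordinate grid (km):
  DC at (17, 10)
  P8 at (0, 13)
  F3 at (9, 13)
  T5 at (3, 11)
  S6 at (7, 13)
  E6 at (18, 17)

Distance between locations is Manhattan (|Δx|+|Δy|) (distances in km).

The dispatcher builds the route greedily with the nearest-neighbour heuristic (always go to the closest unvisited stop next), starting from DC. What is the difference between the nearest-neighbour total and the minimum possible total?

DC: E6=8, F3=11, S6=13, T5=15, P8=20 ⇒ E6
E6: F3=13, S6=15, T5=21, P8=22 ⇒ F3
F3: S6=2, T5=8, P8=9 ⇒ S6
S6: T5=6, P8=7 ⇒ T5
T5: P8=5 ⇒ P8
NN route DC → E6 → F3 → S6 → T5 → P8 → DC costs 54.
Optimal: DC → T5 → P8 → S6 → F3 → E6 → DC costs 50 (by enumerating all 60 distinct tours).
Excess = 54 − 50 = 4.

4 km longer than the optimal tour.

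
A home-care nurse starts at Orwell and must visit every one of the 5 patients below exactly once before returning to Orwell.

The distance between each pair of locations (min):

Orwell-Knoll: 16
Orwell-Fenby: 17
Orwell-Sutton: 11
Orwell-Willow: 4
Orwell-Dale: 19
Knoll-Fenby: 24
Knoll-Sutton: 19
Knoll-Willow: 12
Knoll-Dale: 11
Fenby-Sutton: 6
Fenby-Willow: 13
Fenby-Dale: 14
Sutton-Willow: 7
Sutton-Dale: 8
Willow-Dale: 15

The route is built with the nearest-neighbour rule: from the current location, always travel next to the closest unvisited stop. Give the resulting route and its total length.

Total distance 58 min via the nearest-neighbour route Orwell → Willow → Sutton → Fenby → Dale → Knoll → Orwell.

At Orwell the remaining stops are Willow 4, Sutton 11, Knoll 16, Fenby 17, Dale 19; go to Willow.
At Willow the remaining stops are Sutton 7, Knoll 12, Fenby 13, Dale 15; go to Sutton.
At Sutton the remaining stops are Fenby 6, Dale 8, Knoll 19; go to Fenby.
At Fenby the remaining stops are Dale 14, Knoll 24; go to Dale.
At Dale the remaining stops are Knoll 11; go to Knoll.
Return Knoll→Orwell: 16.
Total = 4 + 7 + 6 + 14 + 11 + 16 = 58.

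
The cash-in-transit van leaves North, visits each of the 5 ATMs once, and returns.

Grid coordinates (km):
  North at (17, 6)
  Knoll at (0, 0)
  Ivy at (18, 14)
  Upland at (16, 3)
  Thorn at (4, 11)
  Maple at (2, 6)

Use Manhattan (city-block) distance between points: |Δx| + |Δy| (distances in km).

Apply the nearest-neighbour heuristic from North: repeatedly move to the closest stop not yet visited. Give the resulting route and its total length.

72 km along North → Upland → Ivy → Thorn → Maple → Knoll → North.

From North: distances to unvisited — Upland=4, Ivy=9, Maple=15, Thorn=18, Knoll=23. Nearest is Upland (4).
From Upland: distances to unvisited — Ivy=13, Maple=17, Knoll=19, Thorn=20. Nearest is Ivy (13).
From Ivy: distances to unvisited — Thorn=17, Maple=24, Knoll=32. Nearest is Thorn (17).
From Thorn: distances to unvisited — Maple=7, Knoll=15. Nearest is Maple (7).
From Maple: distances to unvisited — Knoll=8. Nearest is Knoll (8).
Return Knoll→North: 23.
Total = 4 + 13 + 17 + 7 + 8 + 23 = 72.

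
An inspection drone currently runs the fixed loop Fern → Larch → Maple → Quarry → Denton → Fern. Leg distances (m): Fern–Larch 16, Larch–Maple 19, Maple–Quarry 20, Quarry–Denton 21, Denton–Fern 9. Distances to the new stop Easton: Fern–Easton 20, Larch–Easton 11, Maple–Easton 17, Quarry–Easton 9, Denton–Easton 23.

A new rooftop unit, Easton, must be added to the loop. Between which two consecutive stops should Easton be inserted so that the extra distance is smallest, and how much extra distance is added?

+6 m — insert Easton between Maple and Quarry.

Insertion cost between consecutive stops i–j is d(i,Easton) + d(Easton,j) − d(i,j):
  between Fern and Larch: 20 + 11 − 16 = 15
  between Larch and Maple: 11 + 17 − 19 = 9
  between Maple and Quarry: 17 + 9 − 20 = 6
  between Quarry and Denton: 9 + 23 − 21 = 11
  between Denton and Fern: 23 + 20 − 9 = 34
Cheapest insertion is between Maple and Quarry, adding 6.
New total = 85 + 6 = 91.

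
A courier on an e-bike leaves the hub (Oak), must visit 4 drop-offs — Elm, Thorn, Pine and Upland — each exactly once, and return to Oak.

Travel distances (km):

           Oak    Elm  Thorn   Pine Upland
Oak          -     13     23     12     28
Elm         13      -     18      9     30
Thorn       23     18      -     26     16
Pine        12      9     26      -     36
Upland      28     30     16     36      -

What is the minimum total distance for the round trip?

Oak→Elm→Thorn→Pine→Upland→Oak: 13+18+26+36+28 = 121
Oak→Elm→Thorn→Upland→Pine→Oak: 13+18+16+36+12 = 95
Oak→Elm→Pine→Thorn→Upland→Oak: 13+9+26+16+28 = 92
Oak→Elm→Pine→Upland→Thorn→Oak: 13+9+36+16+23 = 97
Oak→Elm→Upland→Thorn→Pine→Oak: 13+30+16+26+12 = 97
Oak→Elm→Upland→Pine→Thorn→Oak: 13+30+36+26+23 = 128
Oak→Thorn→Elm→Pine→Upland→Oak: 23+18+9+36+28 = 114
Oak→Thorn→Elm→Upland→Pine→Oak: 23+18+30+36+12 = 119
Oak→Thorn→Pine→Elm→Upland→Oak: 23+26+9+30+28 = 116
Oak→Thorn→Upland→Elm→Pine→Oak: 23+16+30+9+12 = 90
Oak→Pine→Elm→Thorn→Upland→Oak: 12+9+18+16+28 = 83
Oak→Pine→Thorn→Elm→Upland→Oak: 12+26+18+30+28 = 114
The minimum is 83.
One optimal route: Oak → Pine → Elm → Thorn → Upland → Oak (or its reverse).

Minimum total distance: 83 km.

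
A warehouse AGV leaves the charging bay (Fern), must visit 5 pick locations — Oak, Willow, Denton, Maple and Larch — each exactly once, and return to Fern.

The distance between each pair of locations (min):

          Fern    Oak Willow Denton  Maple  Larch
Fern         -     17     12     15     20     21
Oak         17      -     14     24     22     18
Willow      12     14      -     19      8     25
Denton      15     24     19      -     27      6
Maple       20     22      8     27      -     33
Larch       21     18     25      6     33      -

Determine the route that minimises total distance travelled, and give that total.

Minimum total distance: 81 min.

There are 60 distinct closed tours to check (reversals are equivalent).
Fern - Oak - Willow - Denton - Maple - Larch - Fern: 17+14+19+27+33+21 = 131
Fern - Oak - Willow - Denton - Larch - Maple - Fern: 17+14+19+6+33+20 = 109
Fern - Oak - Willow - Maple - Denton - Larch - Fern: 17+14+8+27+6+21 = 93
Fern - Oak - Willow - Maple - Larch - Denton - Fern: 17+14+8+33+6+15 = 93
Fern - Oak - Willow - Larch - Denton - Maple - Fern: 17+14+25+6+27+20 = 109
Fern - Oak - Willow - Larch - Maple - Denton - Fern: 17+14+25+33+27+15 = 131
Fern - Oak - Denton - Willow - Maple - Larch - Fern: 17+24+19+8+33+21 = 122
Fern - Oak - Denton - Willow - Larch - Maple - Fern: 17+24+19+25+33+20 = 138
Fern - Oak - Denton - Maple - Willow - Larch - Fern: 17+24+27+8+25+21 = 122
Fern - Oak - Denton - Maple - Larch - Willow - Fern: 17+24+27+33+25+12 = 138
Fern - Oak - Denton - Larch - Willow - Maple - Fern: 17+24+6+25+8+20 = 100
Fern - Oak - Denton - Larch - Maple - Willow - Fern: 17+24+6+33+8+12 = 100
Fern - Oak - Maple - Willow - Denton - Larch - Fern: 17+22+8+19+6+21 = 93
Fern - Oak - Maple - Willow - Larch - Denton - Fern: 17+22+8+25+6+15 = 93
… (46 more)
Fern - Willow - Maple - Oak - Larch - Denton - Fern: 12+8+22+18+6+15 = 81  ← best
The minimum is 81.
One optimal route: Fern → Willow → Maple → Oak → Larch → Denton → Fern (or its reverse).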